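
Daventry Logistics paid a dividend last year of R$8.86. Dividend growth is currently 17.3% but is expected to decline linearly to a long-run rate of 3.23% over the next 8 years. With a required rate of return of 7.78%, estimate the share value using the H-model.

R$310.61

H-model: P₀ = D₀[(1+g_L) + H(g_S−g_L)]/(r−g_L), with H = 8/2 = 4.
P₀ = 8.86 × [(1+0.0323) + 4×(0.173−0.0323)] / (0.0778−0.0323)
   = 8.86 × 1.5951 / 0.0455 = 310.6063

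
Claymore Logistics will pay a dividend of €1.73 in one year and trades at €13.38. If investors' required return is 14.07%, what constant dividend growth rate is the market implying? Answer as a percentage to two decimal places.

From P₀ = D₁/(r − g), the implied growth is g = r − D₁/P₀.
g = 0.1407 − 1.73/13.38 = 0.1407 − 0.12930 = 0.01140

1.14%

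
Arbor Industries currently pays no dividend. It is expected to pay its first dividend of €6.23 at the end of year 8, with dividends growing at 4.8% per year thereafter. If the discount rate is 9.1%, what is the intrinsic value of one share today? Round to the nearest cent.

€78.75

Deferred-dividend DDM. At t=7 the remaining stream is a growing perpetuity with first payment D_8 = 6.23.
V_7 = D_8/(r−g) = 6.23/(0.091−0.048) = 144.8837
P₀ = V_7/(1+r)^7 = 144.8837/(1+0.091)^7 = 78.7492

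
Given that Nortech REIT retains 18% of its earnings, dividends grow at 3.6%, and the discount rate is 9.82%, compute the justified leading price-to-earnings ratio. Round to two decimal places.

Payout ratio b = 1 − 0.18 = 0.82.
Justified leading P/E = b/(r−g) = 0.82/(0.0982−0.036) = 13.1833

13.18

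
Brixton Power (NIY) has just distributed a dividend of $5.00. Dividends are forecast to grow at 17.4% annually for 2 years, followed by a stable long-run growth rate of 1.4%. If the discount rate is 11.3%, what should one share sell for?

Two-stage DDM. Project D₁…D_2 at 0.174, terminal growth 0.014, discount at r = 0.113.
D_1 = 5.8700
D_2 = 6.8914
Terminal value at t=2: TV = D_3/(r−g) = 6.9879/(0.113−0.014) = 70.5844
P₀ = 5.8700/(1+0.113)^1 + 6.8914/(1+0.113)^2 + 70.5844/(1+0.113)^2 = 67.8166

$67.82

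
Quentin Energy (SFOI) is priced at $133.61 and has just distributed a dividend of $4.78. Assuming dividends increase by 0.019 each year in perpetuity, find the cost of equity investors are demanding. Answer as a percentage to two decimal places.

Rearranging the constant-growth DDM: r = D₁/P₀ + g.
D₁ = 4.78 × (1 + 0.019) = 4.8708.
r = 4.8708 / 133.61 + 0.019 = 0.03646 + 0.019 = 0.05546

5.55%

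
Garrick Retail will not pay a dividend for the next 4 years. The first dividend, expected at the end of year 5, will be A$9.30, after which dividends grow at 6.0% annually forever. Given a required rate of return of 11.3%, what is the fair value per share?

A$114.35

Deferred-dividend DDM. At t=4 the remaining stream is a growing perpetuity with first payment D_5 = 9.30.
V_4 = D_5/(r−g) = 9.30/(0.113−0.06) = 175.4717
P₀ = V_4/(1+r)^4 = 175.4717/(1+0.113)^4 = 114.3474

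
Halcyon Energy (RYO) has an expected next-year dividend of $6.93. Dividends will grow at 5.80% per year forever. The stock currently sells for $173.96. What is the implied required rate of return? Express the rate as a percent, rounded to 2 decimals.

9.78%

Rearranging the constant-growth DDM: r = D₁/P₀ + g.
r = 6.9300 / 173.96 + 0.058 = 0.03984 + 0.058 = 0.09784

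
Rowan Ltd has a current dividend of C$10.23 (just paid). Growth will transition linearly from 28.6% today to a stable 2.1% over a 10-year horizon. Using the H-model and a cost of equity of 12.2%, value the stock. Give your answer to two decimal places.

C$237.62

H-model: P₀ = D₀[(1+g_L) + H(g_S−g_L)]/(r−g_L), with H = 10/2 = 5.
P₀ = 10.23 × [(1+0.021) + 5×(0.286−0.021)] / (0.122−0.021)
   = 10.23 × 2.3460 / 0.101 = 237.6196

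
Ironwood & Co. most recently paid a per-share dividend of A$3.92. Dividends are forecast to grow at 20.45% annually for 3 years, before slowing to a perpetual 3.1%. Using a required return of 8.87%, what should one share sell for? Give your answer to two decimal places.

Two-stage DDM. Project D₁…D_3 at 0.2045, terminal growth 0.031, discount at r = 0.0887.
D_1 = 4.7216
D_2 = 5.6872
D_3 = 6.8503
Terminal value at t=3: TV = D_4/(r−g) = 7.0626/(0.0887−0.031) = 122.4022
P₀ = 4.7216/(1+0.0887)^1 + 5.6872/(1+0.0887)^2 + 6.8503/(1+0.0887)^3 + 122.4022/(1+0.0887)^3 = 109.2998

A$109.30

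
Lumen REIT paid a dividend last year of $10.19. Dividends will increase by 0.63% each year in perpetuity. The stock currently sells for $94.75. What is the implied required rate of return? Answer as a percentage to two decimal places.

Rearranging the constant-growth DDM: r = D₁/P₀ + g.
D₁ = 10.19 × (1 + 0.0063) = 10.2542.
r = 10.2542 / 94.75 + 0.0063 = 0.10822 + 0.0063 = 0.11452

11.45%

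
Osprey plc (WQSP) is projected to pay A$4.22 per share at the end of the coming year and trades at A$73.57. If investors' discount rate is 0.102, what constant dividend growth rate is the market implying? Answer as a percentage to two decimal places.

From P₀ = D₁/(r − g), the implied growth is g = r − D₁/P₀.
g = 0.102 − 4.22/73.57 = 0.102 − 0.05736 = 0.04464

4.46%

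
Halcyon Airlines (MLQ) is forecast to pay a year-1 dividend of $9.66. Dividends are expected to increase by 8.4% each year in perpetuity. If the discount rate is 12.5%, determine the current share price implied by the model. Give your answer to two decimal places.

$235.61

Gordon growth model: P₀ = D₁/(r − g), with D₁ = 9.66 given directly.
P₀ = 9.6600 / (0.125 − 0.084) = 9.6600 / 0.041 = 235.6098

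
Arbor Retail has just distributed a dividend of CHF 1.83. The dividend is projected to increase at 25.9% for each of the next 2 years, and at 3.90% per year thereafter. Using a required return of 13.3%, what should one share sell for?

Two-stage DDM. Project D₁…D_2 at 0.259, terminal growth 0.039, discount at r = 0.133.
D_1 = 2.3040
D_2 = 2.9007
Terminal value at t=2: TV = D_3/(r−g) = 3.0138/(0.133−0.039) = 32.0620
P₀ = 2.3040/(1+0.133)^1 + 2.9007/(1+0.133)^2 + 32.0620/(1+0.133)^2 = 29.2696

CHF 29.27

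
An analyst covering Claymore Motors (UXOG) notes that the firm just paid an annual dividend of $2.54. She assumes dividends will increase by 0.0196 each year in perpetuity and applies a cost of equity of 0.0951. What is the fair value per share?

Gordon growth model: P₀ = D₁/(r − g). D₁ = 2.54 × (1 + 0.0196) = 2.5898.
P₀ = 2.5898 / (0.0951 − 0.0196) = 2.5898 / 0.0755 = 34.3018

$34.30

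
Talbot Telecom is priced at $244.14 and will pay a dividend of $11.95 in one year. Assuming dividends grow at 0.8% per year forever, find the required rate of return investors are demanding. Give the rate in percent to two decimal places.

5.69%

Rearranging the constant-growth DDM: r = D₁/P₀ + g.
r = 11.9500 / 244.14 + 0.008 = 0.04895 + 0.008 = 0.05695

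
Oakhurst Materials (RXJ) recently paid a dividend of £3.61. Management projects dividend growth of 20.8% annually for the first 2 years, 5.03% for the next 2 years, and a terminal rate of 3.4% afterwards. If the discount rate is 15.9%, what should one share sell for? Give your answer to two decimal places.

Three-stage DDM. Project D₁…D_4; terminal Gordon value at t=4 with g = 0.034; discount at r = 0.159.
D_1 = 4.3609
D_2 = 5.2679
D_3 = 5.5329
D_4 = 5.8112
TV_4 = 6.0088/(0.159−0.034) = 48.0705
P₀ = Σ Dₜ/(1+r)ᵗ + TV_4/(1+r)^4 = 41.0994

£41.10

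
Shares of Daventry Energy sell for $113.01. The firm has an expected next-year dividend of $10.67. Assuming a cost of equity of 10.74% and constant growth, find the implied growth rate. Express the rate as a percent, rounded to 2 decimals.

1.30%

From P₀ = D₁/(r − g), the implied growth is g = r − D₁/P₀.
g = 0.1074 − 10.67/113.01 = 0.1074 − 0.09442 = 0.01298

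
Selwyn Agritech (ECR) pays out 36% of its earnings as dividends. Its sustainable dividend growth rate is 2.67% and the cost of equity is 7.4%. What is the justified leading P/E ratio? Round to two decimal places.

Justified leading P/E = b/(r−g) = 0.36/(0.074−0.0267) = 7.6110

7.61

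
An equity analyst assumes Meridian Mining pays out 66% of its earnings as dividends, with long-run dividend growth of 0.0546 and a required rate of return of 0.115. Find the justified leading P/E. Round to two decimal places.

Justified leading P/E = b/(r−g) = 0.66/(0.115−0.0546) = 10.9272

10.93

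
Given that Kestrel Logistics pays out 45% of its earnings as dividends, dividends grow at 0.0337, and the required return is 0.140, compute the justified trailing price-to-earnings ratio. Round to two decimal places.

4.38

Justified trailing P/E = b(1+g)/(r−g) = 0.45×(1+0.0337)/(0.14−0.0337) = 4.3760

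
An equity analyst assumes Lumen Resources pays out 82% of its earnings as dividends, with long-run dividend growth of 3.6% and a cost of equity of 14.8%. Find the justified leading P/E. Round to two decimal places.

Justified leading P/E = b/(r−g) = 0.82/(0.148−0.036) = 7.3214

7.32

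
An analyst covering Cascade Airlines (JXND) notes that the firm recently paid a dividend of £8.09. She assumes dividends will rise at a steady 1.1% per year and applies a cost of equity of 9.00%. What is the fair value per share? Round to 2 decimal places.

Gordon growth model: P₀ = D₁/(r − g). D₁ = 8.09 × (1 + 0.011) = 8.1790.
P₀ = 8.1790 / (0.09 − 0.011) = 8.1790 / 0.079 = 103.5315

£103.53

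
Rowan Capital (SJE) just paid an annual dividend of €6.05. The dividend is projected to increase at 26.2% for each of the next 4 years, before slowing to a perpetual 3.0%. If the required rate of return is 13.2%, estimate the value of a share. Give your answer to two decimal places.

€126.36

Two-stage DDM. Project D₁…D_4 at 0.262, terminal growth 0.03, discount at r = 0.132.
D_1 = 7.6351
D_2 = 9.6355
D_3 = 12.1600
D_4 = 15.3459
Terminal value at t=4: TV = D_5/(r−g) = 15.8063/(0.132−0.03) = 154.9637
P₀ = 7.6351/(1+0.132)^1 + 9.6355/(1+0.132)^2 + 12.1600/(1+0.132)^3 + 15.3459/(1+0.132)^4 + 154.9637/(1+0.132)^4 = 126.3649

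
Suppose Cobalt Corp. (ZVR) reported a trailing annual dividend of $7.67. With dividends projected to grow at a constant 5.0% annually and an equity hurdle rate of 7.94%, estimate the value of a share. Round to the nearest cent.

$273.93

Gordon growth model: P₀ = D₁/(r − g). D₁ = 7.67 × (1 + 0.05) = 8.0535.
P₀ = 8.0535 / (0.0794 − 0.05) = 8.0535 / 0.0294 = 273.9286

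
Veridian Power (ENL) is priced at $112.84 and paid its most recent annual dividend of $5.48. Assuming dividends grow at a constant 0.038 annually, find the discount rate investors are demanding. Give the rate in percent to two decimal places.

8.84%

Rearranging the constant-growth DDM: r = D₁/P₀ + g.
D₁ = 5.48 × (1 + 0.038) = 5.6882.
r = 5.6882 / 112.84 + 0.038 = 0.05041 + 0.038 = 0.08841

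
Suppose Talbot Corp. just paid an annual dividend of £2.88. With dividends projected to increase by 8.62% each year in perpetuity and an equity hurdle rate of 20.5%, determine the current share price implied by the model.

Gordon growth model: P₀ = D₁/(r − g). D₁ = 2.88 × (1 + 0.0862) = 3.1283.
P₀ = 3.1283 / (0.205 − 0.0862) = 3.1283 / 0.1188 = 26.3321

£26.33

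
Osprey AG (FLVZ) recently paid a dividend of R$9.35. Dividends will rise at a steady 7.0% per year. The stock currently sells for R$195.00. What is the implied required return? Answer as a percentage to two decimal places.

Rearranging the constant-growth DDM: r = D₁/P₀ + g.
D₁ = 9.35 × (1 + 0.07) = 10.0045.
r = 10.0045 / 195.00 + 0.07 = 0.05131 + 0.07 = 0.12131

12.13%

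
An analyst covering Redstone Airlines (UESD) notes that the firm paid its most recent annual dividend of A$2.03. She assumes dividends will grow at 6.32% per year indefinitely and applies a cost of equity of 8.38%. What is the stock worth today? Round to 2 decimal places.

Gordon growth model: P₀ = D₁/(r − g). D₁ = 2.03 × (1 + 0.0632) = 2.1583.
P₀ = 2.1583 / (0.0838 − 0.0632) = 2.1583 / 0.0206 = 104.7717

A$104.77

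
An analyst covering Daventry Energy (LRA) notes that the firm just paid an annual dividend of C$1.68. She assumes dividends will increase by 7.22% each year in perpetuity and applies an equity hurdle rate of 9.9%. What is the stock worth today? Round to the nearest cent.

Gordon growth model: P₀ = D₁/(r − g). D₁ = 1.68 × (1 + 0.0722) = 1.8013.
P₀ = 1.8013 / (0.099 − 0.0722) = 1.8013 / 0.0268 = 67.2125

C$67.21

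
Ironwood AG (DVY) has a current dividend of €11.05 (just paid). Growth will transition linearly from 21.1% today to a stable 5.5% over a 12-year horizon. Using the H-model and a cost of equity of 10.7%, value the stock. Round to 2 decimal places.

H-model: P₀ = D₀[(1+g_L) + H(g_S−g_L)]/(r−g_L), with H = 12/2 = 6.
P₀ = 11.05 × [(1+0.055) + 6×(0.211−0.055)] / (0.107−0.055)
   = 11.05 × 1.9910 / 0.052 = 423.0875

€423.09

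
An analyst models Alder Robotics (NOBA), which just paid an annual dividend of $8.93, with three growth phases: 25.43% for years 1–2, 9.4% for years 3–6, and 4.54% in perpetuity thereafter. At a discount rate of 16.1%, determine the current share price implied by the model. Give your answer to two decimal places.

Three-stage DDM. Project D₁…D_6; terminal Gordon value at t=6 with g = 0.0454; discount at r = 0.161.
D_1 = 11.2009
D_2 = 14.0493
D_3 = 15.3699
D_4 = 16.8147
D_5 = 18.3953
D_6 = 20.1244
TV_6 = 21.0381/(0.161−0.0454) = 181.9903
P₀ = Σ Dₜ/(1+r)ᵗ + TV_6/(1+r)^6 = 130.3959

$130.40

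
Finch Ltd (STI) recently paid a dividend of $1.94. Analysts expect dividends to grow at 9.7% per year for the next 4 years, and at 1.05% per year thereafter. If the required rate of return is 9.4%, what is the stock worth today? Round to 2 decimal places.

Two-stage DDM. Project D₁…D_4 at 0.097, terminal growth 0.0105, discount at r = 0.094.
D_1 = 2.1282
D_2 = 2.3346
D_3 = 2.5611
D_4 = 2.8095
Terminal value at t=4: TV = D_5/(r−g) = 2.8390/(0.094−0.0105) = 33.9999
P₀ = 2.1282/(1+0.094)^1 + 2.3346/(1+0.094)^2 + 2.5611/(1+0.094)^3 + 2.8095/(1+0.094)^4 + 33.9999/(1+0.094)^4 = 31.5494

$31.55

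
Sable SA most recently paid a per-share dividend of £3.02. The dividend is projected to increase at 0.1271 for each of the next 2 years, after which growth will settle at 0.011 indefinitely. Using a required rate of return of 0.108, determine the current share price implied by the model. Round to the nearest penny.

Two-stage DDM. Project D₁…D_2 at 0.1271, terminal growth 0.011, discount at r = 0.108.
D_1 = 3.4038
D_2 = 3.8365
Terminal value at t=2: TV = D_3/(r−g) = 3.8787/(0.108−0.011) = 39.9863
P₀ = 3.4038/(1+0.108)^1 + 3.8365/(1+0.108)^2 + 39.9863/(1+0.108)^2 = 38.7681

£38.77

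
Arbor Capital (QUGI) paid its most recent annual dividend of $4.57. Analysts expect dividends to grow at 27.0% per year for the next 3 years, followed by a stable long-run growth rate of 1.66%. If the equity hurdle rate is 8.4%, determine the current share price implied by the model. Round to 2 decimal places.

Two-stage DDM. Project D₁…D_3 at 0.27, terminal growth 0.0166, discount at r = 0.084.
D_1 = 5.8039
D_2 = 7.3710
D_3 = 9.3611
Terminal value at t=3: TV = D_4/(r−g) = 9.5165/(0.084−0.0166) = 141.1944
P₀ = 5.8039/(1+0.084)^1 + 7.3710/(1+0.084)^2 + 9.3611/(1+0.084)^3 + 141.1944/(1+0.084)^3 = 129.8247

$129.82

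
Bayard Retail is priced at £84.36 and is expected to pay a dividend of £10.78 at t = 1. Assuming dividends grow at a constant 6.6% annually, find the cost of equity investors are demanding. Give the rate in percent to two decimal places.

Rearranging the constant-growth DDM: r = D₁/P₀ + g.
r = 10.7800 / 84.36 + 0.066 = 0.12779 + 0.066 = 0.19379

19.38%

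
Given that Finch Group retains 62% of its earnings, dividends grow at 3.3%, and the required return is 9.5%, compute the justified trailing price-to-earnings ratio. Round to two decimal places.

6.33

Payout ratio b = 1 − 0.62 = 0.38.
Justified trailing P/E = b(1+g)/(r−g) = 0.38×(1+0.033)/(0.095−0.033) = 6.3313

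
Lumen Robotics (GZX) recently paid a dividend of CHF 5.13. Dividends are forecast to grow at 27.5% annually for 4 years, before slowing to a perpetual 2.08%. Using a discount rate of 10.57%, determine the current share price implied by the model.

Two-stage DDM. Project D₁…D_4 at 0.275, terminal growth 0.0208, discount at r = 0.1057.
D_1 = 6.5407
D_2 = 8.3395
D_3 = 10.6328
D_4 = 13.5568
Terminal value at t=4: TV = D_5/(r−g) = 13.8388/(0.1057−0.0208) = 163.0013
P₀ = 6.5407/(1+0.1057)^1 + 8.3395/(1+0.1057)^2 + 10.6328/(1+0.1057)^3 + 13.5568/(1+0.1057)^4 + 163.0013/(1+0.1057)^4 = 138.7265

CHF 138.73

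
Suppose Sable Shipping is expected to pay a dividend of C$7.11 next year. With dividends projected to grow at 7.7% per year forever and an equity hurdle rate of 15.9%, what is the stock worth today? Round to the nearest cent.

Gordon growth model: P₀ = D₁/(r − g), with D₁ = 7.11 given directly.
P₀ = 7.1100 / (0.159 − 0.077) = 7.1100 / 0.082 = 86.7073

C$86.71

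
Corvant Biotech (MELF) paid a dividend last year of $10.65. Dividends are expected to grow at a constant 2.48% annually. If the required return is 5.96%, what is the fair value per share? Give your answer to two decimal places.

$313.62

Gordon growth model: P₀ = D₁/(r − g). D₁ = 10.65 × (1 + 0.0248) = 10.9141.
P₀ = 10.9141 / (0.0596 − 0.0248) = 10.9141 / 0.0348 = 313.6241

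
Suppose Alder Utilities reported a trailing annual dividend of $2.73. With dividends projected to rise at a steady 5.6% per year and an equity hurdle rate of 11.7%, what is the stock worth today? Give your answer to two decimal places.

Gordon growth model: P₀ = D₁/(r − g). D₁ = 2.73 × (1 + 0.056) = 2.8829.
P₀ = 2.8829 / (0.117 − 0.056) = 2.8829 / 0.061 = 47.2603

$47.26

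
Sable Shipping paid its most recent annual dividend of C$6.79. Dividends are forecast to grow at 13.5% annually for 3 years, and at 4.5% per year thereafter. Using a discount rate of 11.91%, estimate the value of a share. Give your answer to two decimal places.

C$120.85

Two-stage DDM. Project D₁…D_3 at 0.135, terminal growth 0.045, discount at r = 0.1191.
D_1 = 7.7066
D_2 = 8.7470
D_3 = 9.9279
Terminal value at t=3: TV = D_4/(r−g) = 10.3747/(0.1191−0.045) = 140.0088
P₀ = 7.7066/(1+0.1191)^1 + 8.7470/(1+0.1191)^2 + 9.9279/(1+0.1191)^3 + 140.0088/(1+0.1191)^3 = 120.8505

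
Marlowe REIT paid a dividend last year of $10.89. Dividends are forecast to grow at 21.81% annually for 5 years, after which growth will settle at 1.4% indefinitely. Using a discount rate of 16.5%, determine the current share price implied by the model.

Two-stage DDM. Project D₁…D_5 at 0.2181, terminal growth 0.014, discount at r = 0.165.
D_1 = 13.2651
D_2 = 16.1582
D_3 = 19.6823
D_4 = 23.9751
D_5 = 29.2040
Terminal value at t=5: TV = D_6/(r−g) = 29.6129/(0.165−0.014) = 196.1117
P₀ = 13.2651/(1+0.165)^1 + 16.1582/(1+0.165)^2 + 19.6823/(1+0.165)^3 + 23.9751/(1+0.165)^4 + 29.2040/(1+0.165)^5 + 196.1117/(1+0.165)^5 = 153.7484

$153.75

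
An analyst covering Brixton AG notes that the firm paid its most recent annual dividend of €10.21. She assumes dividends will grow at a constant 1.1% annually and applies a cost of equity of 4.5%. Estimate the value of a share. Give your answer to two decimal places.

Gordon growth model: P₀ = D₁/(r − g). D₁ = 10.21 × (1 + 0.011) = 10.3223.
P₀ = 10.3223 / (0.045 − 0.011) = 10.3223 / 0.034 = 303.5974

€303.60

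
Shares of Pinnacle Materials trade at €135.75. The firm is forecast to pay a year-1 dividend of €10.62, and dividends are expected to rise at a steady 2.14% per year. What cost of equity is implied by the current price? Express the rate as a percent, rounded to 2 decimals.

Rearranging the constant-growth DDM: r = D₁/P₀ + g.
r = 10.6200 / 135.75 + 0.0214 = 0.07823 + 0.0214 = 0.09963

9.96%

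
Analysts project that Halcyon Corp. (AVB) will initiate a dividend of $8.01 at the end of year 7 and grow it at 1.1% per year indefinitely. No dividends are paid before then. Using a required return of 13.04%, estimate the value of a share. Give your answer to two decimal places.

$32.15

Deferred-dividend DDM. At t=6 the remaining stream is a growing perpetuity with first payment D_7 = 8.01.
V_6 = D_7/(r−g) = 8.01/(0.1304−0.011) = 67.0854
P₀ = V_6/(1+r)^6 = 67.0854/(1+0.1304)^6 = 32.1540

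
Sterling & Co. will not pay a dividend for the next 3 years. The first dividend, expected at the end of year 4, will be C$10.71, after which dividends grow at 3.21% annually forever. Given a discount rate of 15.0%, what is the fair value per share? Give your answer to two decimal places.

C$59.73

Deferred-dividend DDM. At t=3 the remaining stream is a growing perpetuity with first payment D_4 = 10.71.
V_3 = D_4/(r−g) = 10.71/(0.15−0.0321) = 90.8397
P₀ = V_3/(1+r)^3 = 90.8397/(1+0.15)^3 = 59.7286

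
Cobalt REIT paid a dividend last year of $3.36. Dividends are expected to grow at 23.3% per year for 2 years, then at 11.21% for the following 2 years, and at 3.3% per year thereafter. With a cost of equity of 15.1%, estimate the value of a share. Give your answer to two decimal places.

$46.29

Three-stage DDM. Project D₁…D_4; terminal Gordon value at t=4 with g = 0.033; discount at r = 0.151.
D_1 = 4.1429
D_2 = 5.1082
D_3 = 5.6808
D_4 = 6.3176
TV_4 = 6.5261/(0.151−0.033) = 55.3059
P₀ = Σ Dₜ/(1+r)ᵗ + TV_4/(1+r)^4 = 46.2918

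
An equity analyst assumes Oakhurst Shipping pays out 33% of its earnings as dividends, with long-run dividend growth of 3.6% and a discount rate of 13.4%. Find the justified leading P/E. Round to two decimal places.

3.37

Justified leading P/E = b/(r−g) = 0.33/(0.134−0.036) = 3.3673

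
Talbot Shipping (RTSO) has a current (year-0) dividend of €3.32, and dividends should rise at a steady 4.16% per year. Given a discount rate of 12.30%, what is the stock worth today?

Gordon growth model: P₀ = D₁/(r − g). D₁ = 3.32 × (1 + 0.0416) = 3.4581.
P₀ = 3.4581 / (0.123 − 0.0416) = 3.4581 / 0.0814 = 42.4829

€42.48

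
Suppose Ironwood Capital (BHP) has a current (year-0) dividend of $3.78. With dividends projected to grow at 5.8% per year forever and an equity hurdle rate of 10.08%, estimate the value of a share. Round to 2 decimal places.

$93.44

Gordon growth model: P₀ = D₁/(r − g). D₁ = 3.78 × (1 + 0.058) = 3.9992.
P₀ = 3.9992 / (0.1008 − 0.058) = 3.9992 / 0.0428 = 93.4402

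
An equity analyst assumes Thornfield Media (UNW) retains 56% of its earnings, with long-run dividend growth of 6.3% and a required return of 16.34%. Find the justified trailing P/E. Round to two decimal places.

Payout ratio b = 1 − 0.56 = 0.44.
Justified trailing P/E = b(1+g)/(r−g) = 0.44×(1+0.063)/(0.1634−0.063) = 4.6586

4.66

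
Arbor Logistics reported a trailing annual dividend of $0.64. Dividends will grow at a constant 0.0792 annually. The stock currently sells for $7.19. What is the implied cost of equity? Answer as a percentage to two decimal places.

Rearranging the constant-growth DDM: r = D₁/P₀ + g.
D₁ = 0.64 × (1 + 0.0792) = 0.6907.
r = 0.6907 / 7.19 + 0.0792 = 0.09606 + 0.0792 = 0.17526

17.53%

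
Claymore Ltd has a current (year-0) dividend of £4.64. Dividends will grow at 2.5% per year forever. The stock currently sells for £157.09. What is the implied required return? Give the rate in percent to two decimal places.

Rearranging the constant-growth DDM: r = D₁/P₀ + g.
D₁ = 4.64 × (1 + 0.025) = 4.7560.
r = 4.7560 / 157.09 + 0.025 = 0.03028 + 0.025 = 0.05528

5.53%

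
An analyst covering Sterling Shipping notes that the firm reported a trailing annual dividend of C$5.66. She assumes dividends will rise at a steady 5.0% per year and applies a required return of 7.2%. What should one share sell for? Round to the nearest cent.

Gordon growth model: P₀ = D₁/(r − g). D₁ = 5.66 × (1 + 0.05) = 5.9430.
P₀ = 5.9430 / (0.072 − 0.05) = 5.9430 / 0.022 = 270.1364

C$270.14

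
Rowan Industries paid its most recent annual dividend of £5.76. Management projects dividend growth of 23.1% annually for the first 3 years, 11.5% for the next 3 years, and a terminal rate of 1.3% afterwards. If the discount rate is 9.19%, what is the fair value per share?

£160.73

Three-stage DDM. Project D₁…D_6; terminal Gordon value at t=6 with g = 0.013; discount at r = 0.0919.
D_1 = 7.0906
D_2 = 8.7285
D_3 = 10.7448
D_4 = 11.9804
D_5 = 13.3582
D_6 = 14.8943
TV_6 = 15.0880/(0.0919−0.013) = 191.2290
P₀ = Σ Dₜ/(1+r)ᵗ + TV_6/(1+r)^6 = 160.7304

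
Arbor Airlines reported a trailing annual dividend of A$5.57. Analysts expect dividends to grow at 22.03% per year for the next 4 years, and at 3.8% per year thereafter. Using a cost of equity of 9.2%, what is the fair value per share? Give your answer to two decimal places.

A$196.61

Two-stage DDM. Project D₁…D_4 at 0.2203, terminal growth 0.038, discount at r = 0.092.
D_1 = 6.7971
D_2 = 8.2945
D_3 = 10.1217
D_4 = 12.3516
Terminal value at t=4: TV = D_5/(r−g) = 12.8209/(0.092−0.038) = 237.4243
P₀ = 6.7971/(1+0.092)^1 + 8.2945/(1+0.092)^2 + 10.1217/(1+0.092)^3 + 12.3516/(1+0.092)^4 + 237.4243/(1+0.092)^4 = 196.6079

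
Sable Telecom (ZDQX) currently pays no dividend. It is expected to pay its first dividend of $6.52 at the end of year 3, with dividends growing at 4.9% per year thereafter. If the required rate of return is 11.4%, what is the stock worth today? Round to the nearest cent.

$80.83

Deferred-dividend DDM. At t=2 the remaining stream is a growing perpetuity with first payment D_3 = 6.52.
V_2 = D_3/(r−g) = 6.52/(0.114−0.049) = 100.3077
P₀ = V_2/(1+r)^2 = 100.3077/(1+0.114)^2 = 80.8284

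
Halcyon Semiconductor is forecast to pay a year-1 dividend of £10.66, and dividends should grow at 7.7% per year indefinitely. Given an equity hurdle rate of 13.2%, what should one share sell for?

Gordon growth model: P₀ = D₁/(r − g), with D₁ = 10.66 given directly.
P₀ = 10.6600 / (0.132 − 0.077) = 10.6600 / 0.055 = 193.8182

£193.82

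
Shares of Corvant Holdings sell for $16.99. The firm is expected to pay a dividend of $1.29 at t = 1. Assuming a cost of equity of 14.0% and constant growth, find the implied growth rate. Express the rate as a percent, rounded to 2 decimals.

6.41%

From P₀ = D₁/(r − g), the implied growth is g = r − D₁/P₀.
g = 0.14 − 1.29/16.99 = 0.14 − 0.07593 = 0.06407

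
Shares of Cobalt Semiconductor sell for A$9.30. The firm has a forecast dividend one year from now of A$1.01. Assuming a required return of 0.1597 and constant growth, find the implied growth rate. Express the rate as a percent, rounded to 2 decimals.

5.11%

From P₀ = D₁/(r − g), the implied growth is g = r − D₁/P₀.
g = 0.1597 − 1.01/9.30 = 0.1597 − 0.10860 = 0.05110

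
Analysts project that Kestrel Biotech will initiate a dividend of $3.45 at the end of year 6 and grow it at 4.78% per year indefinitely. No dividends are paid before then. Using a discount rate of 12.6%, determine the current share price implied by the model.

$24.37

Deferred-dividend DDM. At t=5 the remaining stream is a growing perpetuity with first payment D_6 = 3.45.
V_5 = D_6/(r−g) = 3.45/(0.126−0.0478) = 44.1176
P₀ = V_5/(1+r)^5 = 44.1176/(1+0.126)^5 = 24.3736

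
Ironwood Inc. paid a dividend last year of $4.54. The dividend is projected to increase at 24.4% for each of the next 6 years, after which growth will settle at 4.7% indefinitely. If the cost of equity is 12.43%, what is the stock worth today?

Two-stage DDM. Project D₁…D_6 at 0.244, terminal growth 0.047, discount at r = 0.1243.
D_1 = 5.6478
D_2 = 7.0258
D_3 = 8.7401
D_4 = 10.8727
D_5 = 13.5256
D_6 = 16.8259
Terminal value at t=6: TV = D_7/(r−g) = 17.6167/(0.1243−0.047) = 227.9005
P₀ = 5.6478/(1+0.1243)^1 + 7.0258/(1+0.1243)^2 + 8.7401/(1+0.1243)^3 + 10.8727/(1+0.1243)^4 + 13.5256/(1+0.1243)^5 + 16.8259/(1+0.1243)^6 + 227.9005/(1+0.1243)^6 = 152.2332

$152.23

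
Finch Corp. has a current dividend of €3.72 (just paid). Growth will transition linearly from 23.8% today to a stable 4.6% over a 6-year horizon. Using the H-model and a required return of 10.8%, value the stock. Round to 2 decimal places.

€97.32

H-model: P₀ = D₀[(1+g_L) + H(g_S−g_L)]/(r−g_L), with H = 6/2 = 3.
P₀ = 3.72 × [(1+0.046) + 3×(0.238−0.046)] / (0.108−0.046)
   = 3.72 × 1.6220 / 0.062 = 97.3200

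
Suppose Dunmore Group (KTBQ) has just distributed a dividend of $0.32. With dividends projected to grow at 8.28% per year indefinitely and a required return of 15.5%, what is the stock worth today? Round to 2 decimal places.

Gordon growth model: P₀ = D₁/(r − g). D₁ = 0.32 × (1 + 0.0828) = 0.3465.
P₀ = 0.3465 / (0.155 − 0.0828) = 0.3465 / 0.0722 = 4.7991

$4.80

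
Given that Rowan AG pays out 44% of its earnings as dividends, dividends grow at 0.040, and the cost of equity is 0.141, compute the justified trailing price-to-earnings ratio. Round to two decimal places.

4.53

Justified trailing P/E = b(1+g)/(r−g) = 0.44×(1+0.04)/(0.141−0.04) = 4.5307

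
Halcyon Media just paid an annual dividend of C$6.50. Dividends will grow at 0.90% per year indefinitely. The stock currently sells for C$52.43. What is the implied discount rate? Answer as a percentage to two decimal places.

13.41%

Rearranging the constant-growth DDM: r = D₁/P₀ + g.
D₁ = 6.50 × (1 + 0.009) = 6.5585.
r = 6.5585 / 52.43 + 0.009 = 0.12509 + 0.009 = 0.13409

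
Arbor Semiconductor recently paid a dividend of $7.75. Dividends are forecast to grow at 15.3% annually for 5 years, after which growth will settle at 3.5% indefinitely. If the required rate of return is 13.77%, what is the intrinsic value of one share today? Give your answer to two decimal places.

Two-stage DDM. Project D₁…D_5 at 0.153, terminal growth 0.035, discount at r = 0.1377.
D_1 = 8.9358
D_2 = 10.3029
D_3 = 11.8793
D_4 = 13.6968
D_5 = 15.7924
Terminal value at t=5: TV = D_6/(r−g) = 16.3451/(0.1377−0.035) = 159.1542
P₀ = 8.9358/(1+0.1377)^1 + 10.3029/(1+0.1377)^2 + 11.8793/(1+0.1377)^3 + 13.6968/(1+0.1377)^4 + 15.7924/(1+0.1377)^5 + 159.1542/(1+0.1377)^5 = 123.8403

$123.84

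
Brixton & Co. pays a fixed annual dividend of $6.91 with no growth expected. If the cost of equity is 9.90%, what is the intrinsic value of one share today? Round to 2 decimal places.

$69.80

Zero-growth DDM (perpetuity): P₀ = D/r = 6.91 / 0.099 = 69.7980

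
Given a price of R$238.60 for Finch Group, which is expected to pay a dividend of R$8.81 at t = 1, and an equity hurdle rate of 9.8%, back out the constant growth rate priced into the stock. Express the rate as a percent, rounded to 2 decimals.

6.11%

From P₀ = D₁/(r − g), the implied growth is g = r − D₁/P₀.
g = 0.098 − 8.81/238.60 = 0.098 − 0.03692 = 0.06108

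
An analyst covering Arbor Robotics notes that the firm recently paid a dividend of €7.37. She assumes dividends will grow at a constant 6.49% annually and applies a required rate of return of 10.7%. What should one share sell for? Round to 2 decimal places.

Gordon growth model: P₀ = D₁/(r − g). D₁ = 7.37 × (1 + 0.0649) = 7.8483.
P₀ = 7.8483 / (0.107 − 0.0649) = 7.8483 / 0.0421 = 186.4207

€186.42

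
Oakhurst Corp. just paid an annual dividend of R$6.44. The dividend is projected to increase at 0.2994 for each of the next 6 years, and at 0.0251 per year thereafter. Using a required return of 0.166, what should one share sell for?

R$147.17

Two-stage DDM. Project D₁…D_6 at 0.2994, terminal growth 0.0251, discount at r = 0.166.
D_1 = 8.3681
D_2 = 10.8736
D_3 = 14.1291
D_4 = 18.3594
D_5 = 23.8561
D_6 = 30.9987
Terminal value at t=6: TV = D_7/(r−g) = 31.7767/(0.166−0.0251) = 225.5269
P₀ = 8.3681/(1+0.166)^1 + 10.8736/(1+0.166)^2 + 14.1291/(1+0.166)^3 + 18.3594/(1+0.166)^4 + 23.8561/(1+0.166)^5 + 30.9987/(1+0.166)^6 + 225.5269/(1+0.166)^6 = 147.1688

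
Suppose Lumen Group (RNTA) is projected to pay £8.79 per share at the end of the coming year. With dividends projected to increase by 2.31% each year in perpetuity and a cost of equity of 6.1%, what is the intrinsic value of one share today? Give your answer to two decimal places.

Gordon growth model: P₀ = D₁/(r − g), with D₁ = 8.79 given directly.
P₀ = 8.7900 / (0.061 − 0.0231) = 8.7900 / 0.0379 = 231.9261

£231.93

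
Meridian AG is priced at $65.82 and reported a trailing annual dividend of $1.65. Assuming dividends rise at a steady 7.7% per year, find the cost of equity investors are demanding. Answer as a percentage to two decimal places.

10.40%

Rearranging the constant-growth DDM: r = D₁/P₀ + g.
D₁ = 1.65 × (1 + 0.077) = 1.7770.
r = 1.7770 / 65.82 + 0.077 = 0.02700 + 0.077 = 0.10400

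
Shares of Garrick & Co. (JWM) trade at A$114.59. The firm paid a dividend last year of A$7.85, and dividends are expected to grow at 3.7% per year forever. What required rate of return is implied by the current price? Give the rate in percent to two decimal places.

Rearranging the constant-growth DDM: r = D₁/P₀ + g.
D₁ = 7.85 × (1 + 0.037) = 8.1404.
r = 8.1404 / 114.59 + 0.037 = 0.07104 + 0.037 = 0.10804

10.80%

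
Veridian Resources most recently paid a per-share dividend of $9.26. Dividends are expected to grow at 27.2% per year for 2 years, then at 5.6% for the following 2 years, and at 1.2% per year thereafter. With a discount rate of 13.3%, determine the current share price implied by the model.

Three-stage DDM. Project D₁…D_4; terminal Gordon value at t=4 with g = 0.012; discount at r = 0.133.
D_1 = 11.7787
D_2 = 14.9825
D_3 = 15.8216
D_4 = 16.7076
TV_4 = 16.9081/(0.133−0.012) = 139.7360
P₀ = Σ Dₜ/(1+r)ᵗ + TV_4/(1+r)^4 = 127.8833

$127.88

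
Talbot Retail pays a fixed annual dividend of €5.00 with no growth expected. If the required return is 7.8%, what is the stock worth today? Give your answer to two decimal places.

Zero-growth DDM (perpetuity): P₀ = D/r = 5.00 / 0.078 = 64.1026

€64.10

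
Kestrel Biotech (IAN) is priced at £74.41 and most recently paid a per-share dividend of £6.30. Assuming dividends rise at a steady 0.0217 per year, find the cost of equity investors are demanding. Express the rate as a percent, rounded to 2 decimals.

Rearranging the constant-growth DDM: r = D₁/P₀ + g.
D₁ = 6.30 × (1 + 0.0217) = 6.4367.
r = 6.4367 / 74.41 + 0.0217 = 0.08650 + 0.0217 = 0.10820

10.82%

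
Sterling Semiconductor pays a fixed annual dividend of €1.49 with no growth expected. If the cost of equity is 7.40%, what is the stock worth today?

€20.14

Zero-growth DDM (perpetuity): P₀ = D/r = 1.49 / 0.074 = 20.1351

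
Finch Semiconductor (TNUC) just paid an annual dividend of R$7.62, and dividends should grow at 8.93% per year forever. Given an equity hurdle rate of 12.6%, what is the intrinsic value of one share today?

R$226.17

Gordon growth model: P₀ = D₁/(r − g). D₁ = 7.62 × (1 + 0.0893) = 8.3005.
P₀ = 8.3005 / (0.126 − 0.0893) = 8.3005 / 0.0367 = 226.1707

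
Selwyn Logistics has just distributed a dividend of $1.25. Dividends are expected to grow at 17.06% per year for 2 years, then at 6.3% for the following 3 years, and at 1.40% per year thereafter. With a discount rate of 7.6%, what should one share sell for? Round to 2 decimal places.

Three-stage DDM. Project D₁…D_5; terminal Gordon value at t=5 with g = 0.014; discount at r = 0.076.
D_1 = 1.4632
D_2 = 1.7129
D_3 = 1.8208
D_4 = 1.9355
D_5 = 2.0574
TV_5 = 2.0862/(0.076−0.014) = 33.6491
P₀ = Σ Dₜ/(1+r)ᵗ + TV_5/(1+r)^5 = 30.5012

$30.50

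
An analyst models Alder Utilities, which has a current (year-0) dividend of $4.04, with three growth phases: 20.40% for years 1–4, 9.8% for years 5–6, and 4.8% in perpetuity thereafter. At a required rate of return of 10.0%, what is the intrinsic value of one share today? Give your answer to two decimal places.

Three-stage DDM. Project D₁…D_6; terminal Gordon value at t=6 with g = 0.048; discount at r = 0.1.
D_1 = 4.8642
D_2 = 5.8564
D_3 = 7.0512
D_4 = 8.4896
D_5 = 9.3216
D_6 = 10.2351
TV_6 = 10.7264/(0.1−0.048) = 206.2766
P₀ = Σ Dₜ/(1+r)ᵗ + TV_6/(1+r)^6 = 148.3613

$148.36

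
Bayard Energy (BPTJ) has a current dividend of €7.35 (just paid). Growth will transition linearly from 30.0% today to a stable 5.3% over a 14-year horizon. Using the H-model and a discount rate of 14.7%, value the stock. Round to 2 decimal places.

€217.53

H-model: P₀ = D₀[(1+g_L) + H(g_S−g_L)]/(r−g_L), with H = 14/2 = 7.
P₀ = 7.35 × [(1+0.053) + 7×(0.3−0.053)] / (0.147−0.053)
   = 7.35 × 2.7820 / 0.094 = 217.5287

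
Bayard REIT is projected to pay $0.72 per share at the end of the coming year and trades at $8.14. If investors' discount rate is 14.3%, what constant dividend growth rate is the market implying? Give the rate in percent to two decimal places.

5.45%

From P₀ = D₁/(r − g), the implied growth is g = r − D₁/P₀.
g = 0.143 − 0.72/8.14 = 0.143 − 0.08845 = 0.05455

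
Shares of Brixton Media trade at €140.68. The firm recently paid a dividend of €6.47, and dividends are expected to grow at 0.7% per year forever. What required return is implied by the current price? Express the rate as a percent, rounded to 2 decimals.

Rearranging the constant-growth DDM: r = D₁/P₀ + g.
D₁ = 6.47 × (1 + 0.007) = 6.5153.
r = 6.5153 / 140.68 + 0.007 = 0.04631 + 0.007 = 0.05331

5.33%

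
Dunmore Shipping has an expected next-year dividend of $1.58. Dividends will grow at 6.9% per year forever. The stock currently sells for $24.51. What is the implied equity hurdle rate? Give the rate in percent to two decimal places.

Rearranging the constant-growth DDM: r = D₁/P₀ + g.
r = 1.5800 / 24.51 + 0.069 = 0.06446 + 0.069 = 0.13346

13.35%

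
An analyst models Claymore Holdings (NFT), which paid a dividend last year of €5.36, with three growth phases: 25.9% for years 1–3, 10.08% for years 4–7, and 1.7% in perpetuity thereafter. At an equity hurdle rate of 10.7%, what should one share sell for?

Three-stage DDM. Project D₁…D_7; terminal Gordon value at t=7 with g = 0.017; discount at r = 0.107.
D_1 = 6.7482
D_2 = 8.4960
D_3 = 10.6965
D_4 = 11.7747
D_5 = 12.9616
D_6 = 14.2681
D_7 = 15.7064
TV_7 = 15.9734/(0.107−0.017) = 177.4819
P₀ = Σ Dₜ/(1+r)ᵗ + TV_7/(1+r)^7 = 139.1352

€139.14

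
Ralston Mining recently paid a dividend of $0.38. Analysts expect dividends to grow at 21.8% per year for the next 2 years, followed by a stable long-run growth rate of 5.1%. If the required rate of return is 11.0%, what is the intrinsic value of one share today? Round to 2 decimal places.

Two-stage DDM. Project D₁…D_2 at 0.218, terminal growth 0.051, discount at r = 0.11.
D_1 = 0.4628
D_2 = 0.5637
Terminal value at t=2: TV = D_3/(r−g) = 0.5925/(0.11−0.051) = 10.0422
P₀ = 0.4628/(1+0.11)^1 + 0.5637/(1+0.11)^2 + 10.0422/(1+0.11)^2 = 9.0250

$9.02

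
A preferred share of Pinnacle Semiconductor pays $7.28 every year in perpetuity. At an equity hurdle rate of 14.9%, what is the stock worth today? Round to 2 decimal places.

$48.86

Zero-growth DDM (perpetuity): P₀ = D/r = 7.28 / 0.149 = 48.8591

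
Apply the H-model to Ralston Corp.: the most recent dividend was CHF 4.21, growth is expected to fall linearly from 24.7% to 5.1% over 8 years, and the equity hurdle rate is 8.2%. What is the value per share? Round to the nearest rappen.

H-model: P₀ = D₀[(1+g_L) + H(g_S−g_L)]/(r−g_L), with H = 8/2 = 4.
P₀ = 4.21 × [(1+0.051) + 4×(0.247−0.051)] / (0.082−0.051)
   = 4.21 × 1.8350 / 0.031 = 249.2048

CHF 249.20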